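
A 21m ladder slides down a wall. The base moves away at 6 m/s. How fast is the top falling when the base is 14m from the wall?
12√5/5 ≈ 5.367 m/s

x² + y² = 21²
2x·dx/dt + 2y·dy/dt = 0
dy/dt = -x/y · dx/dt = -14/(7√5) · 6 = -12√5/5 m/s
The top is descending at 12√5/5 ≈ 5.367 m/s.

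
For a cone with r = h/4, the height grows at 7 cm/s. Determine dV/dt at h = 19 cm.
2527π/16 cm³/s

V = (1/3)π(h/4)²h = πh³/48
dV/dt = πh²/16 · 7
At h = 19: dV/dt = 2527π/16 cm³/s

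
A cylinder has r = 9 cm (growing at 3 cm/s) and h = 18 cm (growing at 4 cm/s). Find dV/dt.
1296π cm³/s

V = πr²h
dV/dt = 2πrh·dr/dt + πr²·dh/dt
= 2π(9)(18)(3) + π(9)²(4)
= 1296π cm³/s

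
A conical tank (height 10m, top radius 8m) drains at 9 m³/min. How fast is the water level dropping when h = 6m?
25/(64π) ≈ 0.1243 m/min

r/h = 8/10, so r = (4/5)h
V = (1/3)πr²h = (1/3)π((4/5)h)²h = (16/75)πh³
dV/dh = (16/25)πh²
dh/dt = (dV/dt)/(dV/dh) = -9/((16/25)π·6²) = -25/(64π) m/min
The level is dropping at 25/(64π) ≈ 0.1243 m/min.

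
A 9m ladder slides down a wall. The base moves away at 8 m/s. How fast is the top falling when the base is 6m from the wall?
16√5/5 ≈ 7.155 m/s

x² + y² = 9²
2x·dx/dt + 2y·dy/dt = 0
dy/dt = -x/y · dx/dt = -6/(3√5) · 8 = -16√5/5 m/s
The top is descending at 16√5/5 ≈ 7.155 m/s.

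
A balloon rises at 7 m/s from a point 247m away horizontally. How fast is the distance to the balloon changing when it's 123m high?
861√76138/76138 ≈ 3.12 m/s

z² = 247² + y²
z = √(247² + 123²) = √76138
dz/dt = y/z · dy/dt = 123/√76138 · 7 = 861√76138/76138 ≈ 3.12 m/s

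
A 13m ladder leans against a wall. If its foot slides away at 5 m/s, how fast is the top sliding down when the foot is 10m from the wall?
50√69/69 ≈ 6.019 m/s

x² + y² = 13²
2x·dx/dt + 2y·dy/dt = 0
dy/dt = -x/y · dx/dt = -10/√69 · 5 = -50√69/69 m/s
The top is descending at 50√69/69 ≈ 6.019 m/s.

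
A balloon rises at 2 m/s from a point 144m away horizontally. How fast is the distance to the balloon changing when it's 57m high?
38√2665/2665 ≈ 0.7361 m/s

z² = 144² + y²
z = √(144² + 57²) = 3√2665
dz/dt = y/z · dy/dt = 57/(3√2665) · 2 = 38√2665/2665 ≈ 0.7361 m/s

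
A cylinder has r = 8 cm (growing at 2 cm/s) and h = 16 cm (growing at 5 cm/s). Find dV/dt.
832π cm³/s

V = πr²h
dV/dt = 2πrh·dr/dt + πr²·dh/dt
= 2π(8)(16)(2) + π(8)²(5)
= 832π cm³/s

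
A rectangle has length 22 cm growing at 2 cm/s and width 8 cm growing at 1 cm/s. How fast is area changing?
38 cm²/s

A = lw
dA/dt = w·dl/dt + l·dw/dt = 8·2 + 22·1 = 38 cm²/s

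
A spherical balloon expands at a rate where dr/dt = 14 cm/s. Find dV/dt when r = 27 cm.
40824π cm³/s

V = (4/3)πr³
dV/dt = dV/dr · dr/dt = 4πr² · 14
At r = 27: dV/dt = 40824π cm³/s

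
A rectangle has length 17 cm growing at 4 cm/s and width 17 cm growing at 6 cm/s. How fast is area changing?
170 cm²/s

A = lw
dA/dt = w·dl/dt + l·dw/dt = 17·4 + 17·6 = 170 cm²/s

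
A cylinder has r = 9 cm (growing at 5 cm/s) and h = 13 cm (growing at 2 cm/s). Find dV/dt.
1332π cm³/s

V = πr²h
dV/dt = 2πrh·dr/dt + πr²·dh/dt
= 2π(9)(13)(5) + π(9)²(2)
= 1332π cm³/s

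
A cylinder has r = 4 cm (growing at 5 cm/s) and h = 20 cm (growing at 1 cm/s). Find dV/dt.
816π cm³/s

V = πr²h
dV/dt = 2πrh·dr/dt + πr²·dh/dt
= 2π(4)(20)(5) + π(4)²(1)
= 816π cm³/s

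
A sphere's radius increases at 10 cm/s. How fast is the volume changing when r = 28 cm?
31360π cm³/s

V = (4/3)πr³
dV/dt = dV/dr · dr/dt = 4πr² · 10
At r = 28: dV/dt = 31360π cm³/s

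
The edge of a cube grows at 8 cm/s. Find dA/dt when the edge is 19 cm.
1824 cm²/s

A = 6s²
dA/dt = 12s · ds/dt = 12·19·8 = 1824 cm²/s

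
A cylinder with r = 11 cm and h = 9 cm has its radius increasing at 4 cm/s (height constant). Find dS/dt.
248π cm²/s

S = 2πrh + 2πr² (lateral + bases)
dS/dt = (2πh + 4πr)·dr/dt = (2π·9 + 4π·11)·4
= 248π cm²/s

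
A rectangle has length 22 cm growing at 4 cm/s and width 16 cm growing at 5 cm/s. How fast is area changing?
174 cm²/s

A = lw
dA/dt = w·dl/dt + l·dw/dt = 16·4 + 22·5 = 174 cm²/s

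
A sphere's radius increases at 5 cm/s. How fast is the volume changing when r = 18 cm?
6480π cm³/s

V = (4/3)πr³
dV/dt = dV/dr · dr/dt = 4πr² · 5
At r = 18: dV/dt = 6480π cm³/s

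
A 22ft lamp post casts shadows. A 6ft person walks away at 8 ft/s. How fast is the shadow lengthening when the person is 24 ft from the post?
3 ft/s

By similar triangles: 22/(x+s) = 6/s
Solving: s = 6x/16
ds/dt = 6/16 · dx/dt = 3/8 · 8 = 3 ft/s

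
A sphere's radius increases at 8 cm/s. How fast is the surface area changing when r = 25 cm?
1600π cm²/s

S = 4πr²
dS/dt = dS/dr · dr/dt = 8πr · 8
At r = 25: dS/dt = 1600π cm²/s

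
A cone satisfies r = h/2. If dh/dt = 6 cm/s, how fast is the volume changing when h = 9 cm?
243π/2 cm³/s

V = (1/3)π(h/2)²h = πh³/12
dV/dt = πh²/4 · 6
At h = 9: dV/dt = 243π/2 cm³/s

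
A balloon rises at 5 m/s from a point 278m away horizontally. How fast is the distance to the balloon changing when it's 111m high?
111√89605/17921 ≈ 1.854 m/s

z² = 278² + y²
z = √(278² + 111²) = √89605
dz/dt = y/z · dy/dt = 111/√89605 · 5 = 111√89605/17921 ≈ 1.854 m/s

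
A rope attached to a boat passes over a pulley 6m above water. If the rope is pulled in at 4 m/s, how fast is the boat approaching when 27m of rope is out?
36√77/77 ≈ 4.103 m/s

rope² = x² + 6²
x = √(27² - 6²) = 3√77
dx/dt = (rope/x) · d(rope)/dt = (27/(3√77)) · (-4) = -36√77/77 m/s
The boat approaches at 36√77/77 ≈ 4.103 m/s.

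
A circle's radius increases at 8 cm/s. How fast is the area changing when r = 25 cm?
400π cm²/s

A = πr²
dA/dt = 2πr · dr/dt = 2π(25)(8) = 400π cm²/s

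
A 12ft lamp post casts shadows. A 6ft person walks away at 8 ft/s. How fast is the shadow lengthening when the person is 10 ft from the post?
8 ft/s

By similar triangles: 12/(x+s) = 6/s
Solving: s = 6x/6
ds/dt = 6/6 · dx/dt = 1 · 8 = 8 ft/s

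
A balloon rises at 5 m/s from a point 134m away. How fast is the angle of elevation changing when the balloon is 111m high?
0.022129 rad/s

tan(θ) = y/134
sec²(θ) · dθ/dt = (1/134) · dy/dt
dθ/dt = cos²(θ)/134 · 5 = 134/(134² + 111²) · 5
dθ/dt = 0.022129 rad/s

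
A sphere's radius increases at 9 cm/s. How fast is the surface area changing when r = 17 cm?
1224π cm²/s

S = 4πr²
dS/dt = dS/dr · dr/dt = 8πr · 9
At r = 17: dS/dt = 1224π cm²/s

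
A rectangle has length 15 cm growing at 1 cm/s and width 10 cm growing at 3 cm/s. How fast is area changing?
55 cm²/s

A = lw
dA/dt = w·dl/dt + l·dw/dt = 10·1 + 15·3 = 55 cm²/s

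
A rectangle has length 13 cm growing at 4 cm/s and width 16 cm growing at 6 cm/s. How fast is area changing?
142 cm²/s

A = lw
dA/dt = w·dl/dt + l·dw/dt = 16·4 + 13·6 = 142 cm²/s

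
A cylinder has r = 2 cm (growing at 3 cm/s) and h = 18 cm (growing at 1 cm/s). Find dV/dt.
220π cm³/s

V = πr²h
dV/dt = 2πrh·dr/dt + πr²·dh/dt
= 2π(2)(18)(3) + π(2)²(1)
= 220π cm³/s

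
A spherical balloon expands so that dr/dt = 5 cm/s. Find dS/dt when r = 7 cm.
280π cm²/s

S = 4πr²
dS/dt = dS/dr · dr/dt = 8πr · 5
At r = 7: dS/dt = 280π cm²/s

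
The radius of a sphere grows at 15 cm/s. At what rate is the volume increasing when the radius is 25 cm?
37500π cm³/s

V = (4/3)πr³
dV/dt = dV/dr · dr/dt = 4πr² · 15
At r = 25: dV/dt = 37500π cm³/s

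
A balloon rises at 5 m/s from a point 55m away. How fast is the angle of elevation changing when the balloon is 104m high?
0.019869 rad/s

tan(θ) = y/55
sec²(θ) · dθ/dt = (1/55) · dy/dt
dθ/dt = cos²(θ)/55 · 5 = 55/(55² + 104²) · 5
dθ/dt = 0.019869 rad/s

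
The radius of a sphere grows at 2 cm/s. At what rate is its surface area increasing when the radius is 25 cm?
400π cm²/s

S = 4πr²
dS/dt = dS/dr · dr/dt = 8πr · 2
At r = 25: dS/dt = 400π cm²/s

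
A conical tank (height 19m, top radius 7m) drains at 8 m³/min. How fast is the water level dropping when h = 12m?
361/(882π) ≈ 0.1303 m/min

r/h = 7/19, so r = (7/19)h
V = (1/3)πr²h = (1/3)π((7/19)h)²h = (49/1083)πh³
dV/dh = (49/361)πh²
dh/dt = (dV/dt)/(dV/dh) = -8/((49/361)π·12²) = -361/(882π) m/min
The level is dropping at 361/(882π) ≈ 0.1303 m/min.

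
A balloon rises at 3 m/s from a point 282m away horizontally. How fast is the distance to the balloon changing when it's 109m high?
327√91405/91405 ≈ 1.082 m/s

z² = 282² + y²
z = √(282² + 109²) = √91405
dz/dt = y/z · dy/dt = 109/√91405 · 3 = 327√91405/91405 ≈ 1.082 m/s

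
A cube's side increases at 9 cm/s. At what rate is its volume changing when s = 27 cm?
19683 cm³/s

V = s³
dV/dt = 3s² · ds/dt = 3·27²·9 = 19683 cm³/s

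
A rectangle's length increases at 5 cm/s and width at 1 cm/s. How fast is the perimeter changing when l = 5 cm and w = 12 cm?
12 cm/s

P = 2(l + w)
dP/dt = 2(dl/dt + dw/dt) = 2(5 + 1) = 12 cm/s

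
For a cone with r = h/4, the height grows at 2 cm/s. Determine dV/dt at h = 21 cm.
441π/8 cm³/s

V = (1/3)π(h/4)²h = πh³/48
dV/dt = πh²/16 · 2
At h = 21: dV/dt = 441π/8 cm³/s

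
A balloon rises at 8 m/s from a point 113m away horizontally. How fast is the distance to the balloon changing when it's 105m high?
420√23794/11897 ≈ 5.446 m/s

z² = 113² + y²
z = √(113² + 105²) = √23794
dz/dt = y/z · dy/dt = 105/√23794 · 8 = 420√23794/11897 ≈ 5.446 m/s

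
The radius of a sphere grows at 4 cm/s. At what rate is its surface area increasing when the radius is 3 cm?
96π cm²/s

S = 4πr²
dS/dt = dS/dr · dr/dt = 8πr · 4
At r = 3: dS/dt = 96π cm²/s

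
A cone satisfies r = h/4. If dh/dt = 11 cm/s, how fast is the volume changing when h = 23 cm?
5819π/16 cm³/s

V = (1/3)π(h/4)²h = πh³/48
dV/dt = πh²/16 · 11
At h = 23: dV/dt = 5819π/16 cm³/s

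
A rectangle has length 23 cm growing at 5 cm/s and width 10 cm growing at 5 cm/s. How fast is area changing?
165 cm²/s

A = lw
dA/dt = w·dl/dt + l·dw/dt = 10·5 + 23·5 = 165 cm²/s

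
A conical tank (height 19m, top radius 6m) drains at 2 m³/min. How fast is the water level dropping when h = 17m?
361/(5202π) ≈ 0.02209 m/min

r/h = 6/19, so r = (6/19)h
V = (1/3)πr²h = (1/3)π((6/19)h)²h = (12/361)πh³
dV/dh = (36/361)πh²
dh/dt = (dV/dt)/(dV/dh) = -2/((36/361)π·17²) = -361/(5202π) m/min
The level is dropping at 361/(5202π) ≈ 0.02209 m/min.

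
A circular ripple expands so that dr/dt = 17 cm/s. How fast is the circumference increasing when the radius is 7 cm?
34π cm/s

C = 2πr
dC/dt = 2π · dr/dt = 2π · 17 = 34π cm/s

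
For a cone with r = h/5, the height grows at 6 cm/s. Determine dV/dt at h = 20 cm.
96π cm³/s

V = (1/3)π(h/5)²h = πh³/75
dV/dt = πh²/25 · 6
At h = 20: dV/dt = 96π cm³/s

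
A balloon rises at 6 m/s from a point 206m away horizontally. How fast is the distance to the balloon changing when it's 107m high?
642√53885/53885 ≈ 2.766 m/s

z² = 206² + y²
z = √(206² + 107²) = √53885
dz/dt = y/z · dy/dt = 107/√53885 · 6 = 642√53885/53885 ≈ 2.766 m/s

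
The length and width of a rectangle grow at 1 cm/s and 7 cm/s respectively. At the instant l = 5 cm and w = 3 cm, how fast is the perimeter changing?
16 cm/s

P = 2(l + w)
dP/dt = 2(dl/dt + dw/dt) = 2(1 + 7) = 16 cm/s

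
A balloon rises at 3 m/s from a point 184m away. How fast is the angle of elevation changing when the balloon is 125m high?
0.011156 rad/s

tan(θ) = y/184
sec²(θ) · dθ/dt = (1/184) · dy/dt
dθ/dt = cos²(θ)/184 · 3 = 184/(184² + 125²) · 3
dθ/dt = 0.011156 rad/s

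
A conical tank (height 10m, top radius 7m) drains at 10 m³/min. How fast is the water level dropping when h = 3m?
1000/(441π) ≈ 0.7218 m/min

r/h = 7/10, so r = (7/10)h
V = (1/3)πr²h = (1/3)π((7/10)h)²h = (49/300)πh³
dV/dh = (49/100)πh²
dh/dt = (dV/dt)/(dV/dh) = -10/((49/100)π·3²) = -1000/(441π) m/min
The level is dropping at 1000/(441π) ≈ 0.7218 m/min.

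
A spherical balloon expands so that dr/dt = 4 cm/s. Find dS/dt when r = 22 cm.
704π cm²/s

S = 4πr²
dS/dt = dS/dr · dr/dt = 8πr · 4
At r = 22: dS/dt = 704π cm²/s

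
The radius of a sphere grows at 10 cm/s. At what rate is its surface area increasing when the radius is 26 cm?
2080π cm²/s

S = 4πr²
dS/dt = dS/dr · dr/dt = 8πr · 10
At r = 26: dS/dt = 2080π cm²/s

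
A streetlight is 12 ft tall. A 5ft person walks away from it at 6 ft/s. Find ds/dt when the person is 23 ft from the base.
30/7 ft/s

By similar triangles: 12/(x+s) = 5/s
Solving: s = 5x/7
ds/dt = 5/7 · dx/dt = 5/7 · 6 = 30/7 ft/s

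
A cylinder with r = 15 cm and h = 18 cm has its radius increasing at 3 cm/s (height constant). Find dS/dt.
288π cm²/s

S = 2πrh + 2πr² (lateral + bases)
dS/dt = (2πh + 4πr)·dr/dt = (2π·18 + 4π·15)·3
= 288π cm²/s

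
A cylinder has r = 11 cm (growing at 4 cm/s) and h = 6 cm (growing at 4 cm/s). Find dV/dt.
1012π cm³/s

V = πr²h
dV/dt = 2πrh·dr/dt + πr²·dh/dt
= 2π(11)(6)(4) + π(11)²(4)
= 1012π cm³/s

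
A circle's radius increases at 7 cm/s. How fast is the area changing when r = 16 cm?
224π cm²/s

A = πr²
dA/dt = 2πr · dr/dt = 2π(16)(7) = 224π cm²/s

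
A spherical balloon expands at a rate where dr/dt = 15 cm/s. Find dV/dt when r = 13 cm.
10140π cm³/s

V = (4/3)πr³
dV/dt = dV/dr · dr/dt = 4πr² · 15
At r = 13: dV/dt = 10140π cm³/s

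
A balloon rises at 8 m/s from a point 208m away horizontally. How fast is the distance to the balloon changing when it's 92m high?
184√3233/3233 ≈ 3.236 m/s

z² = 208² + y²
z = √(208² + 92²) = 4√3233
dz/dt = y/z · dy/dt = 92/(4√3233) · 8 = 184√3233/3233 ≈ 3.236 m/s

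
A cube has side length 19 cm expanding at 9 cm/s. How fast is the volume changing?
9747 cm³/s

V = s³
dV/dt = 3s² · ds/dt = 3·19²·9 = 9747 cm³/s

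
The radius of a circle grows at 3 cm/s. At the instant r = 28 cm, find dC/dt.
6π cm/s

C = 2πr
dC/dt = 2π · dr/dt = 2π · 3 = 6π cm/s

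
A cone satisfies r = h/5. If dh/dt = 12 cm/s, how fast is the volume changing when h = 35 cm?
588π cm³/s

V = (1/3)π(h/5)²h = πh³/75
dV/dt = πh²/25 · 12
At h = 35: dV/dt = 588π cm³/s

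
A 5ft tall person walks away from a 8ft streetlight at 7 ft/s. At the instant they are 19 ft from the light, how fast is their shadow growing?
35/3 ft/s

By similar triangles: 8/(x+s) = 5/s
Solving: s = 5x/3
ds/dt = 5/3 · dx/dt = 5/3 · 7 = 35/3 ft/s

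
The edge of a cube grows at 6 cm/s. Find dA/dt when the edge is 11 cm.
792 cm²/s

A = 6s²
dA/dt = 12s · ds/dt = 12·11·6 = 792 cm²/s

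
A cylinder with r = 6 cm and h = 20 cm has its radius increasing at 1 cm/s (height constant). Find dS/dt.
64π cm²/s

S = 2πrh + 2πr² (lateral + bases)
dS/dt = (2πh + 4πr)·dr/dt = (2π·20 + 4π·6)·1
= 64π cm²/s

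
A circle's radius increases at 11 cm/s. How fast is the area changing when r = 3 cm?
66π cm²/s

A = πr²
dA/dt = 2πr · dr/dt = 2π(3)(11) = 66π cm²/s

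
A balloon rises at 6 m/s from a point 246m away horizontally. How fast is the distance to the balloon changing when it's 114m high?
57√2042/1021 ≈ 2.523 m/s

z² = 246² + y²
z = √(246² + 114²) = 6√2042
dz/dt = y/z · dy/dt = 114/(6√2042) · 6 = 57√2042/1021 ≈ 2.523 m/s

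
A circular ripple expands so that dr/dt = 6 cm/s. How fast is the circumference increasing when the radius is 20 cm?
12π cm/s

C = 2πr
dC/dt = 2π · dr/dt = 2π · 6 = 12π cm/s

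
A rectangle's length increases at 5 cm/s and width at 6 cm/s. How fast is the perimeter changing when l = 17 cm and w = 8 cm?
22 cm/s

P = 2(l + w)
dP/dt = 2(dl/dt + dw/dt) = 2(5 + 6) = 22 cm/s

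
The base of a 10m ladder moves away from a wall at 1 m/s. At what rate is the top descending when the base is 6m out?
3/4 = 0.75 m/s

x² + y² = 10²
2x·dx/dt + 2y·dy/dt = 0
dy/dt = -x/y · dx/dt = -6/8 · 1 = -3/4 m/s
The top is descending at 3/4 = 0.75 m/s.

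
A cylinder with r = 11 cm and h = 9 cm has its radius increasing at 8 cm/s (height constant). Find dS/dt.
496π cm²/s

S = 2πrh + 2πr² (lateral + bases)
dS/dt = (2πh + 4πr)·dr/dt = (2π·9 + 4π·11)·8
= 496π cm²/s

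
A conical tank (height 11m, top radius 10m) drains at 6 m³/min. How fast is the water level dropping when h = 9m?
121/(1350π) ≈ 0.02853 m/min

r/h = 10/11, so r = (10/11)h
V = (1/3)πr²h = (1/3)π((10/11)h)²h = (100/363)πh³
dV/dh = (100/121)πh²
dh/dt = (dV/dt)/(dV/dh) = -6/((100/121)π·9²) = -121/(1350π) m/min
The level is dropping at 121/(1350π) ≈ 0.02853 m/min.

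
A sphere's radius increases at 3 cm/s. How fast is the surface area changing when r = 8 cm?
192π cm²/s

S = 4πr²
dS/dt = dS/dr · dr/dt = 8πr · 3
At r = 8: dS/dt = 192π cm²/s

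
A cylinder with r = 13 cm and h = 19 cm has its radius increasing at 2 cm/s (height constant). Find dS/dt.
180π cm²/s

S = 2πrh + 2πr² (lateral + bases)
dS/dt = (2πh + 4πr)·dr/dt = (2π·19 + 4π·13)·2
= 180π cm²/s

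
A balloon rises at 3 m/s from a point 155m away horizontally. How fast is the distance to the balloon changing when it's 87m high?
261√31594/31594 ≈ 1.468 m/s

z² = 155² + y²
z = √(155² + 87²) = √31594
dz/dt = y/z · dy/dt = 87/√31594 · 3 = 261√31594/31594 ≈ 1.468 m/s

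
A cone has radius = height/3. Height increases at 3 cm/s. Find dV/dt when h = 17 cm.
289π/3 cm³/s

V = (1/3)π(h/3)²h = πh³/27
dV/dt = πh²/9 · 3
At h = 17: dV/dt = 289π/3 cm³/s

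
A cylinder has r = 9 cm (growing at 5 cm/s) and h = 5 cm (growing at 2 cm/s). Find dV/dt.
612π cm³/s

V = πr²h
dV/dt = 2πrh·dr/dt + πr²·dh/dt
= 2π(9)(5)(5) + π(9)²(2)
= 612π cm³/s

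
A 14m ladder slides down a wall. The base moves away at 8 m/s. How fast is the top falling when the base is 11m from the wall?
88√3/15 ≈ 10.16 m/s

x² + y² = 14²
2x·dx/dt + 2y·dy/dt = 0
dy/dt = -x/y · dx/dt = -11/(5√3) · 8 = -88√3/15 m/s
The top is descending at 88√3/15 ≈ 10.16 m/s.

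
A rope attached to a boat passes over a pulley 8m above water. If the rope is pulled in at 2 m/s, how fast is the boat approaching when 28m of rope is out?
14√5/15 ≈ 2.087 m/s

rope² = x² + 8²
x = √(28² - 8²) = 12√5
dx/dt = (rope/x) · d(rope)/dt = (28/(12√5)) · (-2) = -14√5/15 m/s
The boat approaches at 14√5/15 ≈ 2.087 m/s.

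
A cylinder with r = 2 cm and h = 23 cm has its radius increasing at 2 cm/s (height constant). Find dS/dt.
108π cm²/s

S = 2πrh + 2πr² (lateral + bases)
dS/dt = (2πh + 4πr)·dr/dt = (2π·23 + 4π·2)·2
= 108π cm²/s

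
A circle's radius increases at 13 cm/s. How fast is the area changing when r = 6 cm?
156π cm²/s

A = πr²
dA/dt = 2πr · dr/dt = 2π(6)(13) = 156π cm²/s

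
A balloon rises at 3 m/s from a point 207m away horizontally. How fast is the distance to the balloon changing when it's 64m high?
192√46945/46945 ≈ 0.8861 m/s

z² = 207² + y²
z = √(207² + 64²) = √46945
dz/dt = y/z · dy/dt = 64/√46945 · 3 = 192√46945/46945 ≈ 0.8861 m/s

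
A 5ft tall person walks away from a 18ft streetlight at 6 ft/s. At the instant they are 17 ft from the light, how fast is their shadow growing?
30/13 ft/s

By similar triangles: 18/(x+s) = 5/s
Solving: s = 5x/13
ds/dt = 5/13 · dx/dt = 5/13 · 6 = 30/13 ft/s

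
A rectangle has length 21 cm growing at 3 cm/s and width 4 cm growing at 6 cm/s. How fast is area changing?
138 cm²/s

A = lw
dA/dt = w·dl/dt + l·dw/dt = 4·3 + 21·6 = 138 cm²/s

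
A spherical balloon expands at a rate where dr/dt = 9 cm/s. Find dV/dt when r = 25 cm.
22500π cm³/s

V = (4/3)πr³
dV/dt = dV/dr · dr/dt = 4πr² · 9
At r = 25: dV/dt = 22500π cm³/s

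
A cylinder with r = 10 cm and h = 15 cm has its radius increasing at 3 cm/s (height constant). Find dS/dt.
210π cm²/s

S = 2πrh + 2πr² (lateral + bases)
dS/dt = (2πh + 4πr)·dr/dt = (2π·15 + 4π·10)·3
= 210π cm²/s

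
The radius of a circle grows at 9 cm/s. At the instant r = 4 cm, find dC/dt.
18π cm/s

C = 2πr
dC/dt = 2π · dr/dt = 2π · 9 = 18π cm/s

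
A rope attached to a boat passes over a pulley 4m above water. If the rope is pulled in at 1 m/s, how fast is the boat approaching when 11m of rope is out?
11√105/105 ≈ 1.073 m/s

rope² = x² + 4²
x = √(11² - 4²) = √105
dx/dt = (rope/x) · d(rope)/dt = (11/√105) · (-1) = -11√105/105 m/s
The boat approaches at 11√105/105 ≈ 1.073 m/s.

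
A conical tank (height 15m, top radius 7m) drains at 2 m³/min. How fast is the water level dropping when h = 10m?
9/(98π) ≈ 0.02923 m/min

r/h = 7/15, so r = (7/15)h
V = (1/3)πr²h = (1/3)π((7/15)h)²h = (49/675)πh³
dV/dh = (49/225)πh²
dh/dt = (dV/dt)/(dV/dh) = -2/((49/225)π·10²) = -9/(98π) m/min
The level is dropping at 9/(98π) ≈ 0.02923 m/min.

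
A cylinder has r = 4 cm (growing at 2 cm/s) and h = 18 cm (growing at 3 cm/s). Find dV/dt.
336π cm³/s

V = πr²h
dV/dt = 2πrh·dr/dt + πr²·dh/dt
= 2π(4)(18)(2) + π(4)²(3)
= 336π cm³/s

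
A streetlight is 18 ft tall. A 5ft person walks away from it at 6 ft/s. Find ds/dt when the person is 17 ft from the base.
30/13 ft/s

By similar triangles: 18/(x+s) = 5/s
Solving: s = 5x/13
ds/dt = 5/13 · dx/dt = 5/13 · 6 = 30/13 ft/s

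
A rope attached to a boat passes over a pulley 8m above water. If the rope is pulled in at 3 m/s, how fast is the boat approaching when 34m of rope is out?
17√273/91 ≈ 3.087 m/s

rope² = x² + 8²
x = √(34² - 8²) = 2√273
dx/dt = (rope/x) · d(rope)/dt = (34/(2√273)) · (-3) = -17√273/91 m/s
The boat approaches at 17√273/91 ≈ 3.087 m/s.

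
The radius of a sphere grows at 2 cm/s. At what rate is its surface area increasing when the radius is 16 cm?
256π cm²/s

S = 4πr²
dS/dt = dS/dr · dr/dt = 8πr · 2
At r = 16: dS/dt = 256π cm²/s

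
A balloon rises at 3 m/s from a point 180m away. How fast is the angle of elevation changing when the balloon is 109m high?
0.012195 rad/s

tan(θ) = y/180
sec²(θ) · dθ/dt = (1/180) · dy/dt
dθ/dt = cos²(θ)/180 · 3 = 180/(180² + 109²) · 3
dθ/dt = 0.012195 rad/s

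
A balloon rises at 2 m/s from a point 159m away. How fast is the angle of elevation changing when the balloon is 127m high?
0.007679 rad/s

tan(θ) = y/159
sec²(θ) · dθ/dt = (1/159) · dy/dt
dθ/dt = cos²(θ)/159 · 2 = 159/(159² + 127²) · 2
dθ/dt = 0.007679 rad/s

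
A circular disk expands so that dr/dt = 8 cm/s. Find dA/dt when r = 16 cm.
256π cm²/s

A = πr²
dA/dt = 2πr · dr/dt = 2π(16)(8) = 256π cm²/s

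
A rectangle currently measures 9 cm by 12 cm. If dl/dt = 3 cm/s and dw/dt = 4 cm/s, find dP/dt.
14 cm/s

P = 2(l + w)
dP/dt = 2(dl/dt + dw/dt) = 2(3 + 4) = 14 cm/s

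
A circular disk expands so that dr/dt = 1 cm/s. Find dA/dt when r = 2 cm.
4π cm²/s

A = πr²
dA/dt = 2πr · dr/dt = 2π(2)(1) = 4π cm²/s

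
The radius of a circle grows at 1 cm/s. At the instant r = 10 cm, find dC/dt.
2π cm/s

C = 2πr
dC/dt = 2π · dr/dt = 2π · 1 = 2π cm/s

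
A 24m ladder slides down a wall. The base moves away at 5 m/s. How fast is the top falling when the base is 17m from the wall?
85√287/287 ≈ 5.017 m/s

x² + y² = 24²
2x·dx/dt + 2y·dy/dt = 0
dy/dt = -x/y · dx/dt = -17/√287 · 5 = -85√287/287 m/s
The top is descending at 85√287/287 ≈ 5.017 m/s.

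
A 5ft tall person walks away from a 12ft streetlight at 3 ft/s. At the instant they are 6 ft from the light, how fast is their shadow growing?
15/7 ft/s

By similar triangles: 12/(x+s) = 5/s
Solving: s = 5x/7
ds/dt = 5/7 · dx/dt = 5/7 · 3 = 15/7 ft/s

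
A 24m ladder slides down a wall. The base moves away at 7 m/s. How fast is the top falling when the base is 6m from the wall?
7√15/15 ≈ 1.807 m/s

x² + y² = 24²
2x·dx/dt + 2y·dy/dt = 0
dy/dt = -x/y · dx/dt = -6/(6√15) · 7 = -7√15/15 m/s
The top is descending at 7√15/15 ≈ 1.807 m/s.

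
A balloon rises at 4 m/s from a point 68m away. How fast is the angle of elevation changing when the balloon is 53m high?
0.036594 rad/s

tan(θ) = y/68
sec²(θ) · dθ/dt = (1/68) · dy/dt
dθ/dt = cos²(θ)/68 · 4 = 68/(68² + 53²) · 4
dθ/dt = 0.036594 rad/s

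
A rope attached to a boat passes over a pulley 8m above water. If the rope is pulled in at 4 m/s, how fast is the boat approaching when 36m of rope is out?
36√77/77 ≈ 4.103 m/s

rope² = x² + 8²
x = √(36² - 8²) = 4√77
dx/dt = (rope/x) · d(rope)/dt = (36/(4√77)) · (-4) = -36√77/77 m/s
The boat approaches at 36√77/77 ≈ 4.103 m/s.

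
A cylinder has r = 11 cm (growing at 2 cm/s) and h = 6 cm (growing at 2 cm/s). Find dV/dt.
506π cm³/s

V = πr²h
dV/dt = 2πrh·dr/dt + πr²·dh/dt
= 2π(11)(6)(2) + π(11)²(2)
= 506π cm³/s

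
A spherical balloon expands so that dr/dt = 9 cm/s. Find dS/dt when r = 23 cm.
1656π cm²/s

S = 4πr²
dS/dt = dS/dr · dr/dt = 8πr · 9
At r = 23: dS/dt = 1656π cm²/s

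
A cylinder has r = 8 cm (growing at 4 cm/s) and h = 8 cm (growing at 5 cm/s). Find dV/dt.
832π cm³/s

V = πr²h
dV/dt = 2πrh·dr/dt + πr²·dh/dt
= 2π(8)(8)(4) + π(8)²(5)
= 832π cm³/s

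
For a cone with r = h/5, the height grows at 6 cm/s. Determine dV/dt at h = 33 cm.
6534π/25 cm³/s

V = (1/3)π(h/5)²h = πh³/75
dV/dt = πh²/25 · 6
At h = 33: dV/dt = 6534π/25 cm³/s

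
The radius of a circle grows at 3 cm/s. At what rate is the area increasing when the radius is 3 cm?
18π cm²/s

A = πr²
dA/dt = 2πr · dr/dt = 2π(3)(3) = 18π cm²/s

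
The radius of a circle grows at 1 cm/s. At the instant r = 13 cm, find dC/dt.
2π cm/s

C = 2πr
dC/dt = 2π · dr/dt = 2π · 1 = 2π cm/s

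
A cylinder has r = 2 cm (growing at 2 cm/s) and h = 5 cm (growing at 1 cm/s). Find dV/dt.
44π cm³/s

V = πr²h
dV/dt = 2πrh·dr/dt + πr²·dh/dt
= 2π(2)(5)(2) + π(2)²(1)
= 44π cm³/s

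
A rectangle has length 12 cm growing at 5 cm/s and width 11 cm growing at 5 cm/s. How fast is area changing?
115 cm²/s

A = lw
dA/dt = w·dl/dt + l·dw/dt = 11·5 + 12·5 = 115 cm²/s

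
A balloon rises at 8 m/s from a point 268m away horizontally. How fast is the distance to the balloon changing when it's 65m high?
520√76049/76049 ≈ 1.886 m/s

z² = 268² + y²
z = √(268² + 65²) = √76049
dz/dt = y/z · dy/dt = 65/√76049 · 8 = 520√76049/76049 ≈ 1.886 m/s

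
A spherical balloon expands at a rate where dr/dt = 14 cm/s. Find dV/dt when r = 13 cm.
9464π cm³/s

V = (4/3)πr³
dV/dt = dV/dr · dr/dt = 4πr² · 14
At r = 13: dV/dt = 9464π cm³/s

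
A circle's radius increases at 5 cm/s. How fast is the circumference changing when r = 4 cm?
10π cm/s

C = 2πr
dC/dt = 2π · dr/dt = 2π · 5 = 10π cm/s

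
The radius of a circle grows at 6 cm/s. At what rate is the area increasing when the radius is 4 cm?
48π cm²/s

A = πr²
dA/dt = 2πr · dr/dt = 2π(4)(6) = 48π cm²/s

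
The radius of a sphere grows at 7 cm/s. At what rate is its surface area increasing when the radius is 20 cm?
1120π cm²/s

S = 4πr²
dS/dt = dS/dr · dr/dt = 8πr · 7
At r = 20: dS/dt = 1120π cm²/s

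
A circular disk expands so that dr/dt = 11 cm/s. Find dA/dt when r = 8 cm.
176π cm²/s

A = πr²
dA/dt = 2πr · dr/dt = 2π(8)(11) = 176π cm²/s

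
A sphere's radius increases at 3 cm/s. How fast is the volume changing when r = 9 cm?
972π cm³/s

V = (4/3)πr³
dV/dt = dV/dr · dr/dt = 4πr² · 3
At r = 9: dV/dt = 972π cm³/s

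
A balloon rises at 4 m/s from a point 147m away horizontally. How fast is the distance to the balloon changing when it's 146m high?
584√1717/8585 ≈ 2.819 m/s

z² = 147² + y²
z = √(147² + 146²) = 5√1717
dz/dt = y/z · dy/dt = 146/(5√1717) · 4 = 584√1717/8585 ≈ 2.819 m/s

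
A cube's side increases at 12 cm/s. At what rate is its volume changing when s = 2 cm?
144 cm³/s

V = s³
dV/dt = 3s² · ds/dt = 3·2²·12 = 144 cm³/s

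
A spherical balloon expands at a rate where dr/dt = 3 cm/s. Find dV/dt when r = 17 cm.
3468π cm³/s

V = (4/3)πr³
dV/dt = dV/dr · dr/dt = 4πr² · 3
At r = 17: dV/dt = 3468π cm³/s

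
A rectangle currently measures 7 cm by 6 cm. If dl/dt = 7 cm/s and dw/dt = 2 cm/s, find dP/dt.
18 cm/s

P = 2(l + w)
dP/dt = 2(dl/dt + dw/dt) = 2(7 + 2) = 18 cm/s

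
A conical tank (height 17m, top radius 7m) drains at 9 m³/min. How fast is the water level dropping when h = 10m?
2601/(4900π) ≈ 0.169 m/min

r/h = 7/17, so r = (7/17)h
V = (1/3)πr²h = (1/3)π((7/17)h)²h = (49/867)πh³
dV/dh = (49/289)πh²
dh/dt = (dV/dt)/(dV/dh) = -9/((49/289)π·10²) = -2601/(4900π) m/min
The level is dropping at 2601/(4900π) ≈ 0.169 m/min.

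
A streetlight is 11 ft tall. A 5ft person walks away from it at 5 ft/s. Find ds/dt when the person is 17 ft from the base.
25/6 ft/s

By similar triangles: 11/(x+s) = 5/s
Solving: s = 5x/6
ds/dt = 5/6 · dx/dt = 5/6 · 5 = 25/6 ft/s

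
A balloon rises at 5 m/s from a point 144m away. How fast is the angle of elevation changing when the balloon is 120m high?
0.020492 rad/s

tan(θ) = y/144
sec²(θ) · dθ/dt = (1/144) · dy/dt
dθ/dt = cos²(θ)/144 · 5 = 144/(144² + 120²) · 5
dθ/dt = 0.020492 rad/s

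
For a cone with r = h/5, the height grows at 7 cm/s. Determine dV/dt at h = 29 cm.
5887π/25 cm³/s

V = (1/3)π(h/5)²h = πh³/75
dV/dt = πh²/25 · 7
At h = 29: dV/dt = 5887π/25 cm³/s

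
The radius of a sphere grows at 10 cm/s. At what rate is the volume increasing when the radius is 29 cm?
33640π cm³/s

V = (4/3)πr³
dV/dt = dV/dr · dr/dt = 4πr² · 10
At r = 29: dV/dt = 33640π cm³/s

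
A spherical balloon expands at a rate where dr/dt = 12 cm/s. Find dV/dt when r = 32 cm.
49152π cm³/s

V = (4/3)πr³
dV/dt = dV/dr · dr/dt = 4πr² · 12
At r = 32: dV/dt = 49152π cm³/s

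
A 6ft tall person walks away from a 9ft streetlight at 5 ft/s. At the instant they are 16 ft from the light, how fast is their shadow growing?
10 ft/s

By similar triangles: 9/(x+s) = 6/s
Solving: s = 6x/3
ds/dt = 6/3 · dx/dt = 2 · 5 = 10 ft/s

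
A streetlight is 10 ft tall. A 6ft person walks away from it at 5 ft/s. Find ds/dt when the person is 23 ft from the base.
15/2 ft/s

By similar triangles: 10/(x+s) = 6/s
Solving: s = 6x/4
ds/dt = 6/4 · dx/dt = 3/2 · 5 = 15/2 ft/s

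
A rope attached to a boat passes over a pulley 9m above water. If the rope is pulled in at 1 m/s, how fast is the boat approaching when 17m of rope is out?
17√13/52 ≈ 1.179 m/s

rope² = x² + 9²
x = √(17² - 9²) = 4√13
dx/dt = (rope/x) · d(rope)/dt = (17/(4√13)) · (-1) = -17√13/52 m/s
The boat approaches at 17√13/52 ≈ 1.179 m/s.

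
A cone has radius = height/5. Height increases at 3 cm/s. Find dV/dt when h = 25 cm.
75π cm³/s

V = (1/3)π(h/5)²h = πh³/75
dV/dt = πh²/25 · 3
At h = 25: dV/dt = 75π cm³/s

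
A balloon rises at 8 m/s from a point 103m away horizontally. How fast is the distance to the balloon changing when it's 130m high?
1040√27509/27509 ≈ 6.27 m/s

z² = 103² + y²
z = √(103² + 130²) = √27509
dz/dt = y/z · dy/dt = 130/√27509 · 8 = 1040√27509/27509 ≈ 6.27 m/s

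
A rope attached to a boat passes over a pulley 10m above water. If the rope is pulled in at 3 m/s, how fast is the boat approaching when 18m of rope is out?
27√14/28 ≈ 3.608 m/s

rope² = x² + 10²
x = √(18² - 10²) = 4√14
dx/dt = (rope/x) · d(rope)/dt = (18/(4√14)) · (-3) = -27√14/28 m/s
The boat approaches at 27√14/28 ≈ 3.608 m/s.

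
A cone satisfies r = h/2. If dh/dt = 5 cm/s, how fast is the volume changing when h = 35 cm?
6125π/4 cm³/s

V = (1/3)π(h/2)²h = πh³/12
dV/dt = πh²/4 · 5
At h = 35: dV/dt = 6125π/4 cm³/s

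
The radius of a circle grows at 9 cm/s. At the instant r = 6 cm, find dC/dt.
18π cm/s

C = 2πr
dC/dt = 2π · dr/dt = 2π · 9 = 18π cm/s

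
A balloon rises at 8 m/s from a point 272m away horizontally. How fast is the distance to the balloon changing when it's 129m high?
1032√145/3625 ≈ 3.428 m/s

z² = 272² + y²
z = √(272² + 129²) = 25√145
dz/dt = y/z · dy/dt = 129/(25√145) · 8 = 1032√145/3625 ≈ 3.428 m/s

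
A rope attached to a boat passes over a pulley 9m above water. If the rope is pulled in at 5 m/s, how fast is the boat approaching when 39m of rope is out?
13√10/8 ≈ 5.139 m/s

rope² = x² + 9²
x = √(39² - 9²) = 12√10
dx/dt = (rope/x) · d(rope)/dt = (39/(12√10)) · (-5) = -13√10/8 m/s
The boat approaches at 13√10/8 ≈ 5.139 m/s.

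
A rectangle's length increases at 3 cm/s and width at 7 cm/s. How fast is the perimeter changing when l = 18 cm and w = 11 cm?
20 cm/s

P = 2(l + w)
dP/dt = 2(dl/dt + dw/dt) = 2(3 + 7) = 20 cm/s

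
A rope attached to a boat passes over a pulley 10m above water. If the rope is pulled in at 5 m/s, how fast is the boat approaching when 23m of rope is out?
115√429/429 ≈ 5.552 m/s

rope² = x² + 10²
x = √(23² - 10²) = √429
dx/dt = (rope/x) · d(rope)/dt = (23/√429) · (-5) = -115√429/429 m/s
The boat approaches at 115√429/429 ≈ 5.552 m/s.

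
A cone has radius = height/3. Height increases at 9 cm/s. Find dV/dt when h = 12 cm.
144π cm³/s

V = (1/3)π(h/3)²h = πh³/27
dV/dt = πh²/9 · 9
At h = 12: dV/dt = 144π cm³/s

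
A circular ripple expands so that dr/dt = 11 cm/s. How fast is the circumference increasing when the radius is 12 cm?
22π cm/s

C = 2πr
dC/dt = 2π · dr/dt = 2π · 11 = 22π cm/s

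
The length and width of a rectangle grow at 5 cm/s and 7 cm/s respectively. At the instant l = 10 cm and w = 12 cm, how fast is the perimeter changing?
24 cm/s

P = 2(l + w)
dP/dt = 2(dl/dt + dw/dt) = 2(5 + 7) = 24 cm/s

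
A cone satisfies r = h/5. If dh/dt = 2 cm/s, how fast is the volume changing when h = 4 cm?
32π/25 cm³/s

V = (1/3)π(h/5)²h = πh³/75
dV/dt = πh²/25 · 2
At h = 4: dV/dt = 32π/25 cm³/s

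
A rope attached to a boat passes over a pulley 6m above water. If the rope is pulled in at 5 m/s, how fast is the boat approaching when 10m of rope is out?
25/4 = 6.25 m/s

rope² = x² + 6²
x = √(10² - 6²) = 8
dx/dt = (rope/x) · d(rope)/dt = (10/8) · (-5) = -25/4 m/s
The boat approaches at 25/4 = 6.25 m/s.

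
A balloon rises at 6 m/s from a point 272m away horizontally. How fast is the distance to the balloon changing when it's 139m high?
834√93305/93305 ≈ 2.73 m/s

z² = 272² + y²
z = √(272² + 139²) = √93305
dz/dt = y/z · dy/dt = 139/√93305 · 6 = 834√93305/93305 ≈ 2.73 m/s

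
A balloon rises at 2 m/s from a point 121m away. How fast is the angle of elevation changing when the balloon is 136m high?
0.007303 rad/s

tan(θ) = y/121
sec²(θ) · dθ/dt = (1/121) · dy/dt
dθ/dt = cos²(θ)/121 · 2 = 121/(121² + 136²) · 2
dθ/dt = 0.007303 rad/s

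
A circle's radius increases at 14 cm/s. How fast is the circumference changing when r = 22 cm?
28π cm/s

C = 2πr
dC/dt = 2π · dr/dt = 2π · 14 = 28π cm/s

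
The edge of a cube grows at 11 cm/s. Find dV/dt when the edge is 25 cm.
20625 cm³/s

V = s³
dV/dt = 3s² · ds/dt = 3·25²·11 = 20625 cm³/s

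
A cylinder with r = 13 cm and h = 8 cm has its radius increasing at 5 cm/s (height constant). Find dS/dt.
340π cm²/s

S = 2πrh + 2πr² (lateral + bases)
dS/dt = (2πh + 4πr)·dr/dt = (2π·8 + 4π·13)·5
= 340π cm²/s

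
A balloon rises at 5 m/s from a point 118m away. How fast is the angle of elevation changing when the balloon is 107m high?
0.023253 rad/s

tan(θ) = y/118
sec²(θ) · dθ/dt = (1/118) · dy/dt
dθ/dt = cos²(θ)/118 · 5 = 118/(118² + 107²) · 5
dθ/dt = 0.023253 rad/s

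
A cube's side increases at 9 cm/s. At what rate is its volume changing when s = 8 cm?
1728 cm³/s

V = s³
dV/dt = 3s² · ds/dt = 3·8²·9 = 1728 cm³/s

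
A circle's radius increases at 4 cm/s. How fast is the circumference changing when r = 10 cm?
8π cm/s

C = 2πr
dC/dt = 2π · dr/dt = 2π · 4 = 8π cm/s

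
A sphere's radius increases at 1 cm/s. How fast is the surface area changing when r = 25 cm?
200π cm²/s

S = 4πr²
dS/dt = dS/dr · dr/dt = 8πr · 1
At r = 25: dS/dt = 200π cm²/s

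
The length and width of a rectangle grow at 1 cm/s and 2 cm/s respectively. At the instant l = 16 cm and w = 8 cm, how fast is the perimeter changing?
6 cm/s

P = 2(l + w)
dP/dt = 2(dl/dt + dw/dt) = 2(1 + 2) = 6 cm/s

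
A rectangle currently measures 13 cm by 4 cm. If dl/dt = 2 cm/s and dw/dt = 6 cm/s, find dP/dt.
16 cm/s

P = 2(l + w)
dP/dt = 2(dl/dt + dw/dt) = 2(2 + 6) = 16 cm/s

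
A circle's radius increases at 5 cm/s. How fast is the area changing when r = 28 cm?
280π cm²/s

A = πr²
dA/dt = 2πr · dr/dt = 2π(28)(5) = 280π cm²/s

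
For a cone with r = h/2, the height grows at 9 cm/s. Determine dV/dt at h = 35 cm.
11025π/4 cm³/s

V = (1/3)π(h/2)²h = πh³/12
dV/dt = πh²/4 · 9
At h = 35: dV/dt = 11025π/4 cm³/s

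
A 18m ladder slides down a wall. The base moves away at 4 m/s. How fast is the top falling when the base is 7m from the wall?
28√11/55 ≈ 1.688 m/s

x² + y² = 18²
2x·dx/dt + 2y·dy/dt = 0
dy/dt = -x/y · dx/dt = -7/(5√11) · 4 = -28√11/55 m/s
The top is descending at 28√11/55 ≈ 1.688 m/s.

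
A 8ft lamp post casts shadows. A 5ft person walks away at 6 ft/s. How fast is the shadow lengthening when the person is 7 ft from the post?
10 ft/s

By similar triangles: 8/(x+s) = 5/s
Solving: s = 5x/3
ds/dt = 5/3 · dx/dt = 5/3 · 6 = 10 ft/s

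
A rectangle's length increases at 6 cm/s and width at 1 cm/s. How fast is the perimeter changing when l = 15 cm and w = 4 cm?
14 cm/s

P = 2(l + w)
dP/dt = 2(dl/dt + dw/dt) = 2(6 + 1) = 14 cm/s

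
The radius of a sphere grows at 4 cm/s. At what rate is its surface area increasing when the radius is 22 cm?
704π cm²/s

S = 4πr²
dS/dt = dS/dr · dr/dt = 8πr · 4
At r = 22: dS/dt = 704π cm²/s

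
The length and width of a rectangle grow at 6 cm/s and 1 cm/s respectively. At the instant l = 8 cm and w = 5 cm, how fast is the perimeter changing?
14 cm/s

P = 2(l + w)
dP/dt = 2(dl/dt + dw/dt) = 2(6 + 1) = 14 cm/s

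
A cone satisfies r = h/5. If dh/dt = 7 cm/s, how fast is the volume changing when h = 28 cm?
5488π/25 cm³/s

V = (1/3)π(h/5)²h = πh³/75
dV/dt = πh²/25 · 7
At h = 28: dV/dt = 5488π/25 cm³/s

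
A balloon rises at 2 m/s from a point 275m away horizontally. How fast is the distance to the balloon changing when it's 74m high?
148√81101/81101 ≈ 0.5197 m/s

z² = 275² + y²
z = √(275² + 74²) = √81101
dz/dt = y/z · dy/dt = 74/√81101 · 2 = 148√81101/81101 ≈ 0.5197 m/s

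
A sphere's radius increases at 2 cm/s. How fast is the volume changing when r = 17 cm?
2312π cm³/s

V = (4/3)πr³
dV/dt = dV/dr · dr/dt = 4πr² · 2
At r = 17: dV/dt = 2312π cm³/s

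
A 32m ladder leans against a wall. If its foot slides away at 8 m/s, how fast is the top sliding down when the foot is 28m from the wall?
56√15/15 ≈ 14.46 m/s

x² + y² = 32²
2x·dx/dt + 2y·dy/dt = 0
dy/dt = -x/y · dx/dt = -28/(4√15) · 8 = -56√15/15 m/s
The top is descending at 56√15/15 ≈ 14.46 m/s.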